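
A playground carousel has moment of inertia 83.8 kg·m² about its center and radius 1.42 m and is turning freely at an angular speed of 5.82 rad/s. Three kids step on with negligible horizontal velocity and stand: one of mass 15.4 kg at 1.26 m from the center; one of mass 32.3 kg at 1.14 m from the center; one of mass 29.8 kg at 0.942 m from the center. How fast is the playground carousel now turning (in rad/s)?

ω_f ≈ 2.76 rad/s

The added mass arrives with no angular momentum about the center, and any external torque about the center is negligible, so the system's angular momentum is conserved.
Added inertia Σmr² = (15.4)(1.26)² + (32.3)(1.14)² + (29.8)(0.942)² = 92.87 kg·m²; I_f = 83.80 + 92.87 = 176.7 kg·m².
ω_f = I_p ω_i / I_f = (83.80)(5.82) / 176.7 = 2.761 rad/s.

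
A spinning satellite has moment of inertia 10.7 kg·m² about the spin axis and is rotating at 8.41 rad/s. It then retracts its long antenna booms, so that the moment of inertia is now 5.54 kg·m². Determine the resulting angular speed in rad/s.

ω₂ ≈ 16.2 rad/s

With no external torque about the axis, L is conserved: I₁ω₁ = I₂ω₂.
ω₂ = I₁ω₁ / I₂ = (10.70)(8.41 rad/s) / (5.540) = 16.24 rad/s.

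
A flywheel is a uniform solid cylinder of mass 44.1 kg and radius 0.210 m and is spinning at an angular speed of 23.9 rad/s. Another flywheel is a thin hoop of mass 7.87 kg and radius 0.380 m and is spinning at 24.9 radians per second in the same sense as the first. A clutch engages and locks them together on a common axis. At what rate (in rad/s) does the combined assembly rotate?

No external torque acts about the common axis, so total angular momentum is conserved.
Moments of inertia: I_A = ½(44.1)(0.210)² = 0.9724 kg·m²; I_B = (7.87)(0.380)² = 1.136 kg·m².
Taking A's sense as positive: L = (0.9724)(23.9) + (1.136)(24.9) = 51.54 kg·m²·rad/s.
Combined I = 0.9724 + 1.136 = 2.109 kg·m².
ω_f = L / I = 51.54 / 2.109 = 24.44 rad/s.

|ω_f| ≈ 24.4 rad/s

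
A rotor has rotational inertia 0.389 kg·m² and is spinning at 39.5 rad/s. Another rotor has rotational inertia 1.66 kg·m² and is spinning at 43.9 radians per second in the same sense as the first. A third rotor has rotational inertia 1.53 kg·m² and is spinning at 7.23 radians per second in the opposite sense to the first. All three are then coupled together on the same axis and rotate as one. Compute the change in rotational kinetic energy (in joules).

The coupling torques are internal; angular momentum about the shared axis is conserved.
Taking A's sense as positive: L = (0.3890)(39.5) + (1.660)(43.9) − (1.530)(7.23) = 77.18 kg·m²·rad/s.
Combined I = 0.3890 + 1.660 + 1.530 = 3.579 kg·m².
ω_f = L / I = 77.18 / 3.579 = 21.56 rad/s.
KE_i = ½ΣIω² = 1943 J; KE_f = ½(3.579)(21.56)² = 832.1 J.

ΔKE ≈ -1110 J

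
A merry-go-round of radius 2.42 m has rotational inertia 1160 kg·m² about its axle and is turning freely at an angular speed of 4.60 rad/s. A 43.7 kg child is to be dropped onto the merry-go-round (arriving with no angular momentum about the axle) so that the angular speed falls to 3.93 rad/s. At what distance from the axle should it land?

r ≈ 2.13 m

No external torque acts about the axle; L_before = L_after.
I_p ω_i = (I_p + m r²) ω_f ⇒ m r² = I_p(ω_i/ω_f − 1) = 1160(4.60/3.93 − 1) = 197.8 kg·m².
r = √(197.8/43.7) = 2.127 m.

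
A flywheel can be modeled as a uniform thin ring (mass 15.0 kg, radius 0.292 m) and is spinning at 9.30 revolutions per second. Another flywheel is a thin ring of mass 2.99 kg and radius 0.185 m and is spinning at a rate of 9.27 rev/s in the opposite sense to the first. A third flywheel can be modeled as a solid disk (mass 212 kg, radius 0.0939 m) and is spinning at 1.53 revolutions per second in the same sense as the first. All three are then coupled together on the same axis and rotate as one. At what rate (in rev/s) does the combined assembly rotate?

The coupling torques are internal; angular momentum about the shared axis is conserved.
Moments of inertia: I_A = (15.0)(0.292)² = 1.279 kg·m²; I_B = (2.99)(0.185)² = 0.1023 kg·m²; I_C = ½(212)(0.0939)² = 0.9346 kg·m².
Taking A's sense as positive: L = (1.279)(9.30) − (0.1023)(9.27) + (0.9346)(1.53) = 12.38 kg·m²·rev/s.
Combined I = 1.279 + 0.1023 + 0.9346 = 2.316 kg·m².
ω_f = L / I = 12.38 / 2.316 = 5.344 rev/s.

|ω_f| ≈ 5.34 rev/s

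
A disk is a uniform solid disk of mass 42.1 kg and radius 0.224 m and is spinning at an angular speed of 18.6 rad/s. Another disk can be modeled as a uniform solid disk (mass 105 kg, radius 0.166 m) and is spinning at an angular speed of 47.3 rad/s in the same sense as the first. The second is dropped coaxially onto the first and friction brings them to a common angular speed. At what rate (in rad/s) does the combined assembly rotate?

No external torque acts about the common axis, so total angular momentum is conserved.
Moments of inertia: I_A = ½(42.1)(0.224)² = 1.056 kg·m²; I_B = ½(105)(0.166)² = 1.447 kg·m².
Taking A's sense as positive: L = (1.056)(18.6) + (1.447)(47.3) = 88.07 kg·m²·rad/s.
Combined I = 1.056 + 1.447 = 2.503 kg·m².
ω_f = L / I = 88.07 / 2.503 = 35.19 rad/s.

|ω_f| ≈ 35.2 rad/s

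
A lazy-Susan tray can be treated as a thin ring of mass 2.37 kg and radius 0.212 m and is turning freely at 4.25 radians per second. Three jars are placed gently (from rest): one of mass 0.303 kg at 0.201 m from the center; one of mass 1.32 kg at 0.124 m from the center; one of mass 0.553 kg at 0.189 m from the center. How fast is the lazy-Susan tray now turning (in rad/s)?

The added mass arrives with no angular momentum about the center, and any external torque about the center is negligible, so the system's angular momentum is conserved.
I_p = (2.37)(0.212)² = 0.1065 kg·m².
Added inertia Σmr² = (0.303)(0.201)² + (1.32)(0.124)² + (0.553)(0.189)² = 0.05229 kg·m²; I_f = 0.1065 + 0.05229 = 0.1588 kg·m².
ω_f = I_p ω_i / I_f = (0.1065)(4.25) / 0.1588 = 2.851 rad/s.

ω_f ≈ 2.85 rad/s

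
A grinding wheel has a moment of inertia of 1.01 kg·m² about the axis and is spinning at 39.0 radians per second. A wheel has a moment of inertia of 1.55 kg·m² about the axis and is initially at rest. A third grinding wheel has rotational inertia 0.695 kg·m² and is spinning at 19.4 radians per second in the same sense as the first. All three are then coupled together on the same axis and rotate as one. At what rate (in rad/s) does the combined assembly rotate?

|ω_f| ≈ 16.2 rad/s

The coupling torques are internal; angular momentum about the shared axis is conserved.
Taking A's sense as positive: L = (1.010)(39.0) + (0.6950)(19.4) = 52.87 kg·m²·rad/s.
Combined I = 1.010 + 1.550 + 0.6950 = 3.255 kg·m².
ω_f = L / I = 52.87 / 3.255 = 16.24 rad/s.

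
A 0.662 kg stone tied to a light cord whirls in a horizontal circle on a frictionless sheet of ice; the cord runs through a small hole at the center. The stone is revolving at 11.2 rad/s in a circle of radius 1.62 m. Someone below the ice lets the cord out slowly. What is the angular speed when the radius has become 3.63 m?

No torque about the axis ⇒ m r₁² ω₁ = m r₂² ω₂.
ω₂ = ω₁ (r₁/r₂)² = (11.2)(1.62/3.63)² = 2.231 rad/s.

ω₂ ≈ 2.23 rad/s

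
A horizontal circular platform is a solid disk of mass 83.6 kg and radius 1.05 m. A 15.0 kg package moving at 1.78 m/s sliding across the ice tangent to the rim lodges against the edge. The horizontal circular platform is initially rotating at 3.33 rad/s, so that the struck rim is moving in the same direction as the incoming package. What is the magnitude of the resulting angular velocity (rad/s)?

The axle reaction passes through the central axle and exerts no torque about it; angular momentum about the central axle is conserved through the impact.
I_p = ½(83.6)(1.05)² = 46.08 kg·m². Taking the sense of the package's angular momentum as positive, L_{package} = m v R = (15.0)(1.78)(1.05) = 28.04 kg·m²/s.
L_i = +I_p ω_p + m v R = +(46.08)(3.33) + 28.04 = 181.5 kg·m²/s.
After sticking, I_f = I_p + m R² = 46.08 + (15.0)(1.05)² = 62.62 kg·m².
ω_f = L_i / I_f = 181.5 / 62.62 = 2.898 rad/s.

|ω_f| ≈ 2.90 rad/s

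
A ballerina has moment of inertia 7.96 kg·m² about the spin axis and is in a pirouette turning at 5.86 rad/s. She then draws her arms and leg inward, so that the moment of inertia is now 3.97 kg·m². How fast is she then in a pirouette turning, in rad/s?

ω₂ ≈ 11.7 rad/s

Angular momentum about the spin axis is conserved since the torque about it is zero.
ω₂ = I₁ω₁ / I₂ = (7.960)(5.86 rad/s) / (3.970) = 11.75 rad/s.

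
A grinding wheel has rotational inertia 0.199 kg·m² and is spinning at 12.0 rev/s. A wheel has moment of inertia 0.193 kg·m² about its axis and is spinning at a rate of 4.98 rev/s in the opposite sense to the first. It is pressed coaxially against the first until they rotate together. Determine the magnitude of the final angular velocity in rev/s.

The coupling torques are internal; angular momentum about the shared axis is conserved.
Taking A's sense as positive: L = (0.1990)(12.0) − (0.1930)(4.98) = 1.427 kg·m²·rev/s.
Combined I = 0.1990 + 0.1930 = 0.3920 kg·m².
ω_f = L / I = 1.427 / 0.3920 = 3.640 rev/s.

|ω_f| ≈ 3.64 rev/s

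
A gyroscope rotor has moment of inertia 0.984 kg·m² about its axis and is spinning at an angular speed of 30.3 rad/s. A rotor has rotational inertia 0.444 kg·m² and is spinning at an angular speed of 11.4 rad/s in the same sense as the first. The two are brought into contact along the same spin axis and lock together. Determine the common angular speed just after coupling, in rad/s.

No external torque acts about the common axis, so total angular momentum is conserved.
Taking A's sense as positive: L = (0.9840)(30.3) + (0.4440)(11.4) = 34.88 kg·m²·rad/s.
Combined I = 0.9840 + 0.4440 = 1.428 kg·m².
ω_f = L / I = 34.88 / 1.428 = 24.42 rad/s.

|ω_f| ≈ 24.4 rad/s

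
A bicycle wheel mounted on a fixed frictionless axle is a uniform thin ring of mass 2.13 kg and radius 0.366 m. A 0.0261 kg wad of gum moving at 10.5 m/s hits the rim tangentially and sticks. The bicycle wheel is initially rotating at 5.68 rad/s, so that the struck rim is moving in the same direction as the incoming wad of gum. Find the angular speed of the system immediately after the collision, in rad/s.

|ω_f| ≈ 5.96 rad/s

About the axle the impulsive forces during the collision are internal, so angular momentum about that axis is conserved.
I_p = (2.13)(0.366)² = 0.2853 kg·m². Taking the sense of the wad of gum's angular momentum as positive, L_{wad} = m v R = (0.0261)(10.5)(0.366) = 0.1003 kg·m²/s.
L_i = +I_p ω_p + m v R = +(0.2853)(5.68) + 0.1003 = 1.721 kg·m²/s.
After sticking, I_f = I_p + m R² = 0.2853 + (0.0261)(0.366)² = 0.2888 kg·m².
ω_f = L_i / I_f = 1.721 / 0.2888 = 5.959 rad/s.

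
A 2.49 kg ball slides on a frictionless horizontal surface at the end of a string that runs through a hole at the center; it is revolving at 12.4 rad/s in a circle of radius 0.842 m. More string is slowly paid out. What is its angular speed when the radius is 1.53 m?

No torque about the axis ⇒ m r₁² ω₁ = m r₂² ω₂.
ω₂ = ω₁ (r₁/r₂)² = (12.4)(0.842/1.53)² = 3.755 rad/s.

ω₂ ≈ 3.76 rad/s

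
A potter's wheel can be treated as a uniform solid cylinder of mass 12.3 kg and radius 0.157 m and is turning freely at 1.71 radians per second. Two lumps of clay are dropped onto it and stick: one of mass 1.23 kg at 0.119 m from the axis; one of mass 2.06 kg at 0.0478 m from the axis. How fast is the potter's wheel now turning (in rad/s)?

No external torque acts about the axis; L_before = L_after.
I_p = ½(12.3)(0.157)² = 0.1516 kg·m².
Added inertia Σmr² = (1.23)(0.119)² + (2.06)(0.0478)² = 0.02212 kg·m²; I_f = 0.1516 + 0.02212 = 0.1737 kg·m².
ω_f = I_p ω_i / I_f = (0.1516)(1.71) / 0.1737 = 1.492 rad/s.

ω_f ≈ 1.49 rad/s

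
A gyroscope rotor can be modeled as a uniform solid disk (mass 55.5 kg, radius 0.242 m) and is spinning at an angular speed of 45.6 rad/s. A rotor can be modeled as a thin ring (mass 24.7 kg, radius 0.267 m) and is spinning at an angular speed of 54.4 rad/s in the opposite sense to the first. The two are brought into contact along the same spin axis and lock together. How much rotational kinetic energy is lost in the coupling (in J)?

ΔKE lost ≈ 4230 J

The coupling torques are internal; angular momentum about the shared axis is conserved.
Moments of inertia: I_A = ½(55.5)(0.242)² = 1.625 kg·m²; I_B = (24.7)(0.267)² = 1.761 kg·m².
Taking A's sense as positive: L = (1.625)(45.6) − (1.761)(54.4) = -21.68 kg·m²·rad/s.
Combined I = 1.625 + 1.761 = 3.386 kg·m².
ω_f = L / I = -21.68 / 3.386 = -6.404 rad/s.
KE_i = ½ΣIω² = 4295 J; KE_f = ½(3.386)(6.404)² = 69.42 J.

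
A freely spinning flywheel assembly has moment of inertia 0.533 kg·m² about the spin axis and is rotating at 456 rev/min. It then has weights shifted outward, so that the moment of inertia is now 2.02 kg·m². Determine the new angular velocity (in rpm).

ω₂ ≈ 120 rpm

Angular momentum about the spin axis is conserved since the torque about it is zero.
ω₂ = I₁ω₁ / I₂ = (0.5330)(456 rpm) / (2.020) = 120.3 rpm.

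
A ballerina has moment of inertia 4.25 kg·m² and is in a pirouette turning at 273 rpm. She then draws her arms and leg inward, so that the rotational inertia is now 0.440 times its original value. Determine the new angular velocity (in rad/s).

ω₂ ≈ 65.0 rad/s

Angular momentum about the spin axis is conserved since the torque about it is zero.
I₂ = 0.440 × 4.25 = 1.870 kg·m².
ω₂ = I₁ω₁ / I₂ = (4.250)(273 rpm) / (1.870) = 620.5 rpm = 64.97 rad/s.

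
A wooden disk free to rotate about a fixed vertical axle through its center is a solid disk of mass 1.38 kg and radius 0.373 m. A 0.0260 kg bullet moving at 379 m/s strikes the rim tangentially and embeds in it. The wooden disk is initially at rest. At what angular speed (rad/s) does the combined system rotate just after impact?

|ω_f| ≈ 36.9 rad/s

About the axle the impulsive forces during the collision are internal, so angular momentum about that axis is conserved.
I_p = ½(1.38)(0.373)² = 0.09600 kg·m². Taking the sense of the bullet's angular momentum as positive, L_{bullet} = m v R = (0.0260)(379)(0.373) = 3.676 kg·m²/s.
L_i = 0 + 3.676 = 3.676 kg·m²/s.
After sticking, I_f = I_p + m R² = 0.09600 + (0.0260)(0.373)² = 0.09962 kg·m².
ω_f = L_i / I_f = 3.676 / 0.09962 = 36.90 rad/s.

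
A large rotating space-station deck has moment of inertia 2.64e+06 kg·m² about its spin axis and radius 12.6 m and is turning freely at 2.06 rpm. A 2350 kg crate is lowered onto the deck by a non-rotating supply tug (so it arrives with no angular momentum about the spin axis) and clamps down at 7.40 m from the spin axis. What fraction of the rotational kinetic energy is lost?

fraction ≈ 0.0465

The added mass arrives with no angular momentum about the spin axis, and any external torque about the spin axis is negligible, so the system's angular momentum is conserved.
Added inertia Σmr² = (2350)(7.40)² = 1.287e+05 kg·m²; I_f = 2.640e+06 + 1.287e+05 = 2.769e+06 kg·m².
ω_f = I_p ω_i / I_f = (2.640e+06)(2.06) / 2.769e+06 = 1.964 rpm.
KE_i = ½(2.640e+06)(0.2157 rad/s)² = 61430 J; KE_f = ½(2.769e+06)(0.2057)² = 58570 J.
Fraction lost = 0.04648.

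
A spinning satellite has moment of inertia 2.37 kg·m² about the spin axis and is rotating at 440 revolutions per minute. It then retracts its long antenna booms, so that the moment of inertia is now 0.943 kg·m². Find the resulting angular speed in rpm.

ω₂ ≈ 1110 rpm

With no external torque about the axis, L is conserved: I₁ω₁ = I₂ω₂.
ω₂ = I₁ω₁ / I₂ = (2.370)(440 rpm) / (0.9430) = 1106 rpm.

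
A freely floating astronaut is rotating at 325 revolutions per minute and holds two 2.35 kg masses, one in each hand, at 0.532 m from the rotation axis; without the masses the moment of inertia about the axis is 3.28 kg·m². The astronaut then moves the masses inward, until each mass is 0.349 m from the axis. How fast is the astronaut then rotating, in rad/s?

ω₂ ≈ 40.7 rad/s

With no external torque about the axis, L is conserved: I₁ω₁ = I₂ω₂.
I₁ = 3.28 + 2(2.35)(0.532)² = 4.610 kg·m²; I₂ = 3.28 + 2(2.35)(0.349)² = 3.852 kg·m².
ω₂ = I₁ω₁ / I₂ = (4.610)(325 rpm) / (3.852) = 388.9 rpm = 40.73 rad/s.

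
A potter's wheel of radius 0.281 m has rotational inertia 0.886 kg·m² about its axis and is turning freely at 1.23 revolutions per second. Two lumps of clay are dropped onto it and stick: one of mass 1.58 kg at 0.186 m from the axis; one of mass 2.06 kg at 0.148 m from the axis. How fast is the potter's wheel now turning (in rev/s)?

ω_f ≈ 1.11 rev/s

The added mass arrives with no angular momentum about the axis, and any external torque about the axis is negligible, so the system's angular momentum is conserved.
Added inertia Σmr² = (1.58)(0.186)² + (2.06)(0.148)² = 0.09978 kg·m²; I_f = 0.8860 + 0.09978 = 0.9858 kg·m².
ω_f = I_p ω_i / I_f = (0.8860)(1.23) / 0.9858 = 1.105 rev/s.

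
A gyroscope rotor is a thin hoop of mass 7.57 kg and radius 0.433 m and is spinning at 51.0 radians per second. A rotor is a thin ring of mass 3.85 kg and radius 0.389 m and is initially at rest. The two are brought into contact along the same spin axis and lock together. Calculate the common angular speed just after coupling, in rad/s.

The coupling torques are internal; angular momentum about the shared axis is conserved.
Moments of inertia: I_A = (7.57)(0.433)² = 1.419 kg·m²; I_B = (3.85)(0.389)² = 0.5826 kg·m².
Taking A's sense as positive: L = (1.419)(51.0) = 72.38 kg·m²·rad/s.
Combined I = 1.419 + 0.5826 = 2.002 kg·m².
ω_f = L / I = 72.38 / 2.002 = 36.16 rad/s.

|ω_f| ≈ 36.2 rad/s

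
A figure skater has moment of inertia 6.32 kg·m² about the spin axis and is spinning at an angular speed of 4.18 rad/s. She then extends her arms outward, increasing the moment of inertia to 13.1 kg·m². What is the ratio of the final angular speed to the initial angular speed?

With no external torque about the axis, L is conserved: I₁ω₁ = I₂ω₂.
ω₂/ω₁ = I₁/I₂ = 6.320 / 13.10 = 0.4824.

ω₂/ω₁ ≈ 0.482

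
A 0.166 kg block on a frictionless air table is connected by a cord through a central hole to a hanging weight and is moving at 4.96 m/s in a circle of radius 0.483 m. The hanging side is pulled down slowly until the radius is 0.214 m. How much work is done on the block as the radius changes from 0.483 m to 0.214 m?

Central (radial) force ⇒ zero torque about the center ⇒ m v r is constant.
v₂ = v₁ r₁ / r₂ = (4.96)(0.483) / (0.214) = 11.19 m/s.
W = ΔKE = ½m(v₂² − v₁²) = 8.360 J.

W ≈ 8.36 J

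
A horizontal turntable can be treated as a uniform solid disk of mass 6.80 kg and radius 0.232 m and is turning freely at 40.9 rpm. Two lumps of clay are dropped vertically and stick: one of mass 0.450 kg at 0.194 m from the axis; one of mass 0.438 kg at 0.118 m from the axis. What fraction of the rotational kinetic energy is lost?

fraction ≈ 0.112

The added mass arrives with no angular momentum about the axis, and any external torque about the axis is negligible, so the system's angular momentum is conserved.
I_p = ½(6.80)(0.232)² = 0.1830 kg·m².
Added inertia Σmr² = (0.450)(0.194)² + (0.438)(0.118)² = 0.02303 kg·m²; I_f = 0.1830 + 0.02303 = 0.2060 kg·m².
ω_f = I_p ω_i / I_f = (0.1830)(40.9) / 0.2060 = 36.33 rpm.
KE_i = ½(0.1830)(4.283 rad/s)² = 1.679 J; KE_f = ½(0.2060)(3.804)² = 1.491 J.
Fraction lost = 0.1118.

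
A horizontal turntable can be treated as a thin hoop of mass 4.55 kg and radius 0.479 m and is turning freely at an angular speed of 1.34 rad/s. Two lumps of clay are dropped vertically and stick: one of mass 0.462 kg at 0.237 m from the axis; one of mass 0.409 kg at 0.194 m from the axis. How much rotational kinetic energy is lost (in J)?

No external torque acts about the axis; L_before = L_after.
I_p = (4.55)(0.479)² = 1.044 kg·m².
Added inertia Σmr² = (0.462)(0.237)² + (0.409)(0.194)² = 0.04134 kg·m²; I_f = 1.044 + 0.04134 = 1.085 kg·m².
ω_f = I_p ω_i / I_f = (1.044)(1.34) / 1.085 = 1.289 rad/s.
KE_i = ½(1.044)(1.340 rad/s)² = 0.9373 J; KE_f = ½(1.085)(1.289)² = 0.9016 J.

energy lost ≈ 0.0357 J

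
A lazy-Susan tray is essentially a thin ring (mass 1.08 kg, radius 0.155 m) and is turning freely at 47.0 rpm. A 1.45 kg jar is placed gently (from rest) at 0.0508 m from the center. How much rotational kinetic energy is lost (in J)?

energy lost ≈ 0.0396 J

The added mass arrives with no angular momentum about the center, and any external torque about the center is negligible, so the system's angular momentum is conserved.
I_p = (1.08)(0.155)² = 0.02595 kg·m².
Added inertia Σmr² = (1.45)(0.0508)² = 0.003742 kg·m²; I_f = 0.02595 + 0.003742 = 0.02969 kg·m².
ω_f = I_p ω_i / I_f = (0.02595)(47.0) / 0.02969 = 41.08 rpm.
KE_i = ½(0.02595)(4.922 rad/s)² = 0.3143 J; KE_f = ½(0.02969)(4.301)² = 0.2747 J.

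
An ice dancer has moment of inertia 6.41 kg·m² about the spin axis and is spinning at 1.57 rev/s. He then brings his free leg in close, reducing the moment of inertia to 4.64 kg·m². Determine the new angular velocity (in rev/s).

ω₂ ≈ 2.17 rev/s

With no external torque about the axis, L is conserved: I₁ω₁ = I₂ω₂.
ω₂ = I₁ω₁ / I₂ = (6.410)(1.57 rev/s) / (4.640) = 2.169 rev/s.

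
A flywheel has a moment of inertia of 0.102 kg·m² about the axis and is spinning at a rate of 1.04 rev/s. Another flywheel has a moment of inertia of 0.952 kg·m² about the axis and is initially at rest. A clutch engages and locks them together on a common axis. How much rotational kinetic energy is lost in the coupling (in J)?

ΔKE lost ≈ 1.97 J

No external torque acts about the common axis, so total angular momentum is conserved.
Taking A's sense as positive: L = (0.1020)(1.04) = 0.1061 kg·m²·rev/s.
Combined I = 0.1020 + 0.9520 = 1.054 kg·m².
ω_f = L / I = 0.1061 / 1.054 = 0.1006 rev/s.
KE_i = ½ΣIω² = 2.178 J; KE_f = ½(1.054)(0.6324)² = 0.2107 J.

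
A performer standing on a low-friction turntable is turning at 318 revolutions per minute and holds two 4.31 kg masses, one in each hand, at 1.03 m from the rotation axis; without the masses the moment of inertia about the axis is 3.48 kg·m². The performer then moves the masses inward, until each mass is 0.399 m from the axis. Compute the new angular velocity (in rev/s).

No external torque acts about the spin axis, so angular momentum is conserved.
I₁ = 3.48 + 2(4.31)(1.03)² = 12.62 kg·m²; I₂ = 3.48 + 2(4.31)(0.399)² = 4.852 kg·m².
ω₂ = I₁ω₁ / I₂ = (12.62)(318 rpm) / (4.852) = 827.4 rpm = 13.79 rev/s.

ω₂ ≈ 13.8 rev/s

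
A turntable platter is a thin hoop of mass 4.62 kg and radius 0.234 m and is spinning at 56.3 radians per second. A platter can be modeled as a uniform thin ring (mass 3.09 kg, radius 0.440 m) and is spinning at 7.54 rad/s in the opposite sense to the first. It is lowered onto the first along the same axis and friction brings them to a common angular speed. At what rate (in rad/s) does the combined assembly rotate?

|ω_f| ≈ 11.4 rad/s

The coupling torques are internal; angular momentum about the shared axis is conserved.
Moments of inertia: I_A = (4.62)(0.234)² = 0.2530 kg·m²; I_B = (3.09)(0.440)² = 0.5982 kg·m².
Taking A's sense as positive: L = (0.2530)(56.3) − (0.5982)(7.54) = 9.732 kg·m²·rad/s.
Combined I = 0.2530 + 0.5982 = 0.8512 kg·m².
ω_f = L / I = 9.732 / 0.8512 = 11.43 rad/s.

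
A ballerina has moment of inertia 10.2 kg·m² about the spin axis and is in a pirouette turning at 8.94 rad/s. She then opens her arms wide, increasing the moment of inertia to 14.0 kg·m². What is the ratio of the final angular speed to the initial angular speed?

Angular momentum about the spin axis is conserved since the torque about it is zero.
ω₂/ω₁ = I₁/I₂ = 10.20 / 14.00 = 0.7286.

ω₂/ω₁ ≈ 0.729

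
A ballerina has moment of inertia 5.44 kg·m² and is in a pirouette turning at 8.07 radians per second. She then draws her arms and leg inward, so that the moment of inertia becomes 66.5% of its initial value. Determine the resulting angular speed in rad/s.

No external torque acts about the spin axis, so angular momentum is conserved.
I₂ = 0.665 × 5.44 = 3.618 kg·m².
ω₂ = I₁ω₁ / I₂ = (5.440)(8.07 rad/s) / (3.618) = 12.14 rad/s.

ω₂ ≈ 12.1 rad/s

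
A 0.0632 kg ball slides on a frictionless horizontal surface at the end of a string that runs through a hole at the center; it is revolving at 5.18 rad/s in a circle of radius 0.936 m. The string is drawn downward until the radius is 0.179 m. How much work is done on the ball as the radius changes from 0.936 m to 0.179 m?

The constraining force is radial, so m r² ω about the center is conserved.
ω₂ = ω₁ (r₁/r₂)² = (5.18)(0.936/0.179)² = 141.6 rad/s.
W = ΔKE = ½m(v₂² − v₁²) = 19.57 J.

W ≈ 19.6 J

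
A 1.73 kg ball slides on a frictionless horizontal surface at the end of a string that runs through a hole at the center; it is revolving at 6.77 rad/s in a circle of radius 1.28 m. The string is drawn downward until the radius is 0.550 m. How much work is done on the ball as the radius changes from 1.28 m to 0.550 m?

No torque about the axis ⇒ m r₁² ω₁ = m r₂² ω₂.
ω₂ = ω₁ (r₁/r₂)² = (6.77)(1.28/0.550)² = 36.67 rad/s.
W = ΔKE = ½m(v₂² − v₁²) = 286.9 J.

W ≈ 287 J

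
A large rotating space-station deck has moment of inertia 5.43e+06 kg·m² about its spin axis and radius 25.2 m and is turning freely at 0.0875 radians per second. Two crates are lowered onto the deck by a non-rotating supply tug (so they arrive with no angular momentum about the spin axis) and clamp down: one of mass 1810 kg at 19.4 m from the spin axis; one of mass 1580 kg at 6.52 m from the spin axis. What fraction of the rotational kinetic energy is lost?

The added mass arrives with no angular momentum about the spin axis, and any external torque about the spin axis is negligible, so the system's angular momentum is conserved.
Added inertia Σmr² = (1810)(19.4)² + (1580)(6.52)² = 7.484e+05 kg·m²; I_f = 5.430e+06 + 7.484e+05 = 6.178e+06 kg·m².
ω_f = I_p ω_i / I_f = (5.430e+06)(0.0875) / 6.178e+06 = 0.07690 rad/s.
KE_i = ½(5.430e+06)(0.08750 rad/s)² = 20790 J; KE_f = ½(6.178e+06)(0.07690)² = 18270 J.
Fraction lost = 0.1211.

fraction ≈ 0.121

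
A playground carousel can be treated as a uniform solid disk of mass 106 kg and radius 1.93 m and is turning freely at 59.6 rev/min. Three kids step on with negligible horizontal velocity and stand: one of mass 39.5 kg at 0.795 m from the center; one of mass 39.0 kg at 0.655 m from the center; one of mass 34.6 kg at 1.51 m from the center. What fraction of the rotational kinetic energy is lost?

No external torque acts about the center; L_before = L_after.
I_p = ½(106)(1.93)² = 197.4 kg·m².
Added inertia Σmr² = (39.5)(0.795)² + (39.0)(0.655)² + (34.6)(1.51)² = 120.6 kg·m²; I_f = 197.4 + 120.6 = 318.0 kg·m².
ω_f = I_p ω_i / I_f = (197.4)(59.6) / 318.0 = 37.00 rpm.
KE_i = ½(197.4)(6.241 rad/s)² = 3845 J; KE_f = ½(318.0)(3.875)² = 2387 J.
Fraction lost = 0.3792.

fraction ≈ 0.379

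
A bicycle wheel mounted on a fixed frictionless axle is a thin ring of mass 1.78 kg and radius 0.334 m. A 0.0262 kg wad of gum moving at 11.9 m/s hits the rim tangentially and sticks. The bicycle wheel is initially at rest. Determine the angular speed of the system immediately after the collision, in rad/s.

|ω_f| ≈ 0.517 rad/s

The axle reaction passes through the axle and exerts no torque about it; angular momentum about the axle is conserved through the impact.
I_p = (1.78)(0.334)² = 0.1986 kg·m². Taking the sense of the wad of gum's angular momentum as positive, L_{wad} = m v R = (0.0262)(11.9)(0.334) = 0.1041 kg·m²/s.
L_i = 0 + 0.1041 = 0.1041 kg·m²/s.
After sticking, I_f = I_p + m R² = 0.1986 + (0.0262)(0.334)² = 0.2015 kg·m².
ω_f = L_i / I_f = 0.1041 / 0.2015 = 0.5168 rad/s.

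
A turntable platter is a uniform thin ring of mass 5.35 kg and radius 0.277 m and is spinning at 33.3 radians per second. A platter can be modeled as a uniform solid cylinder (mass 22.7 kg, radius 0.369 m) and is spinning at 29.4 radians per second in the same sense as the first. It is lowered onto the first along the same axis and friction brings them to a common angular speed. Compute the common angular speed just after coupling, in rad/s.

No external torque acts about the common axis, so total angular momentum is conserved.
Moments of inertia: I_A = (5.35)(0.277)² = 0.4105 kg·m²; I_B = ½(22.7)(0.369)² = 1.545 kg·m².
Taking A's sense as positive: L = (0.4105)(33.3) + (1.545)(29.4) = 59.11 kg·m²·rad/s.
Combined I = 0.4105 + 1.545 = 1.956 kg·m².
ω_f = L / I = 59.11 / 1.956 = 30.22 rad/s.

|ω_f| ≈ 30.2 rad/s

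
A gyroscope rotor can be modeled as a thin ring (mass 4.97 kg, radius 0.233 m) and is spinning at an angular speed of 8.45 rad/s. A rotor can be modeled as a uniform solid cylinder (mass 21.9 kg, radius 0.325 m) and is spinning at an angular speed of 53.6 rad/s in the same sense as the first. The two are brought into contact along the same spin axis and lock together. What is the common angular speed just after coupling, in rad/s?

No external torque acts about the common axis, so total angular momentum is conserved.
Moments of inertia: I_A = (4.97)(0.233)² = 0.2698 kg·m²; I_B = ½(21.9)(0.325)² = 1.157 kg·m².
Taking A's sense as positive: L = (0.2698)(8.45) + (1.157)(53.6) = 64.27 kg·m²·rad/s.
Combined I = 0.2698 + 1.157 = 1.426 kg·m².
ω_f = L / I = 64.27 / 1.426 = 45.06 rad/s.

|ω_f| ≈ 45.1 rad/s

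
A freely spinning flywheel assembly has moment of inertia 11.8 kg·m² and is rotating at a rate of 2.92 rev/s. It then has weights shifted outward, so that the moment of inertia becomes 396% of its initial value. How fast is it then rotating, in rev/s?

ω₂ ≈ 0.737 rev/s

With no external torque about the axis, L is conserved: I₁ω₁ = I₂ω₂.
I₂ = 3.96 × 11.8 = 46.73 kg·m².
ω₂ = I₁ω₁ / I₂ = (11.80)(2.92 rev/s) / (46.73) = 0.7374 rev/s.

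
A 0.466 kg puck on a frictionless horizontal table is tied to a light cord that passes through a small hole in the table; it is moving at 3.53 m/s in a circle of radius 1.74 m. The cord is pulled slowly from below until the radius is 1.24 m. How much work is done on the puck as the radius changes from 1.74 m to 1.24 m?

W ≈ 2.81 J

Central (radial) force ⇒ zero torque about the center ⇒ m v r is constant.
v₂ = v₁ r₁ / r₂ = (3.53)(1.74) / (1.24) = 4.953 m/s.
W = ΔKE = ½m(v₂² − v₁²) = 2.814 J.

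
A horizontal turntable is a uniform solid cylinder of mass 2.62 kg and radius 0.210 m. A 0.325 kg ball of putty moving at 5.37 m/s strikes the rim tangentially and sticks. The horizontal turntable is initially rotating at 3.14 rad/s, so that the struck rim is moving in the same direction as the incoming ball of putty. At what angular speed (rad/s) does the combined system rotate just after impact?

About the axle the impulsive forces during the collision are internal, so angular momentum about that axis is conserved.
I_p = ½(2.62)(0.210)² = 0.05777 kg·m². Taking the sense of the ball of putty's angular momentum as positive, L_{ball} = m v R = (0.325)(5.37)(0.210) = 0.3665 kg·m²/s.
L_i = +I_p ω_p + m v R = +(0.05777)(3.14) + 0.3665 = 0.5479 kg·m²/s.
After sticking, I_f = I_p + m R² = 0.05777 + (0.325)(0.210)² = 0.07210 kg·m².
ω_f = L_i / I_f = 0.5479 / 0.07210 = 7.599 rad/s.

|ω_f| ≈ 7.60 rad/s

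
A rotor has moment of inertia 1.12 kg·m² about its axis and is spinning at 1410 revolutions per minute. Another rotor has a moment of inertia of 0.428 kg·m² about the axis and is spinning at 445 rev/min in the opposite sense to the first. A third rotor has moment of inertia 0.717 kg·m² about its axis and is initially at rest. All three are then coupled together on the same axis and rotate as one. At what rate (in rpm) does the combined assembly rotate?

|ω_f| ≈ 613 rpm

The coupling torques are internal; angular momentum about the shared axis is conserved.
Taking A's sense as positive: L = (1.120)(1410) − (0.4280)(445) = 1389 kg·m²·rpm.
Combined I = 1.120 + 0.4280 + 0.7170 = 2.265 kg·m².
ω_f = L / I = 1389 / 2.265 = 613.1 rpm.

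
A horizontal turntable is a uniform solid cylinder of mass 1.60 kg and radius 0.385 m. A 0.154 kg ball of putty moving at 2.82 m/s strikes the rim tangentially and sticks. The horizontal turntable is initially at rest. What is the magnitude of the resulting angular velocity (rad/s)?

|ω_f| ≈ 1.18 rad/s

The axle reaction passes through the axle and exerts no torque about it; angular momentum about the axle is conserved through the impact.
I_p = ½(1.60)(0.385)² = 0.1186 kg·m². Taking the sense of the ball of putty's angular momentum as positive, L_{ball} = m v R = (0.154)(2.82)(0.385) = 0.1672 kg·m²/s.
L_i = 0 + 0.1672 = 0.1672 kg·m²/s.
After sticking, I_f = I_p + m R² = 0.1186 + (0.154)(0.385)² = 0.1414 kg·m².
ω_f = L_i / I_f = 0.1672 / 0.1414 = 1.182 rad/s.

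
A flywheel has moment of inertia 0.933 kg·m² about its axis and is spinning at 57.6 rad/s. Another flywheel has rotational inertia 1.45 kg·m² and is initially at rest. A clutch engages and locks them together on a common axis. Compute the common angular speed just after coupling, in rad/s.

No external torque acts about the common axis, so total angular momentum is conserved.
Taking A's sense as positive: L = (0.9330)(57.6) = 53.74 kg·m²·rad/s.
Combined I = 0.9330 + 1.450 = 2.383 kg·m².
ω_f = L / I = 53.74 / 2.383 = 22.55 rad/s.

|ω_f| ≈ 22.6 rad/s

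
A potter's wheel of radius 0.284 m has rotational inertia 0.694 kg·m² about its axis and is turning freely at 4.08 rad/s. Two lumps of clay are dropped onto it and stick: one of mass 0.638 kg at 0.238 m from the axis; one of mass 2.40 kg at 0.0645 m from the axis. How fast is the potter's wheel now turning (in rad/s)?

No external torque acts about the axis; L_before = L_after.
Added inertia Σmr² = (0.638)(0.238)² + (2.40)(0.0645)² = 0.04612 kg·m²; I_f = 0.6940 + 0.04612 = 0.7401 kg·m².
ω_f = I_p ω_i / I_f = (0.6940)(4.08) / 0.7401 = 3.826 rad/s.

ω_f ≈ 3.83 rad/s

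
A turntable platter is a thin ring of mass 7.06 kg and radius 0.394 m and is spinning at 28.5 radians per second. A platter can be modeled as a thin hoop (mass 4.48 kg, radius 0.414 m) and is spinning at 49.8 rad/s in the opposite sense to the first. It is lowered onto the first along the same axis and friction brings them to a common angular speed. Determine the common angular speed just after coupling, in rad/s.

The coupling torques are internal; angular momentum about the shared axis is conserved.
Moments of inertia: I_A = (7.06)(0.394)² = 1.096 kg·m²; I_B = (4.48)(0.414)² = 0.7679 kg·m².
Taking A's sense as positive: L = (1.096)(28.5) − (0.7679)(49.8) = -7.004 kg·m²·rad/s.
Combined I = 1.096 + 0.7679 = 1.864 kg·m².
ω_f = L / I = -7.004 / 1.864 = -3.758 rad/s.

|ω_f| ≈ 3.76 rad/s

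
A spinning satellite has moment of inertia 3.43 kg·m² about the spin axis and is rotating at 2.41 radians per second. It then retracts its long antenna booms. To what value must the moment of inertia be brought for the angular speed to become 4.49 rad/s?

Angular momentum about the spin axis is conserved since the torque about it is zero.
I₂ = I₁ω₁ / ω₂ = (3.43)(2.41) / (4.49) = 1.841 kg·m².

I₂ ≈ 1.84 kg·m²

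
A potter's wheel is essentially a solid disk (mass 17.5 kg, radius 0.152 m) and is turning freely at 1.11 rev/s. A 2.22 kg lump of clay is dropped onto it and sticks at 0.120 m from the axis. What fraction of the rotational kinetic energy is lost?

fraction ≈ 0.137

No external torque acts about the axis; L_before = L_after.
I_p = ½(17.5)(0.152)² = 0.2022 kg·m².
Added inertia Σmr² = (2.22)(0.120)² = 0.03197 kg·m²; I_f = 0.2022 + 0.03197 = 0.2341 kg·m².
ω_f = I_p ω_i / I_f = (0.2022)(1.11) / 0.2341 = 0.9584 rev/s.
KE_i = ½(0.2022)(6.974 rad/s)² = 4.917 J; KE_f = ½(0.2341)(6.022)² = 4.245 J.
Fraction lost = 0.1365.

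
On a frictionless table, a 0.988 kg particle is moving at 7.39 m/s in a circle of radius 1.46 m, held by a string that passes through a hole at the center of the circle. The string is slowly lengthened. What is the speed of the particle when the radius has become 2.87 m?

v₂ ≈ 3.76 m/s

The only horizontal force on the mass is along the cord (radial), so it exerts no torque about the hole and angular momentum m v r is conserved.
v₂ = v₁ r₁ / r₂ = (7.39)(1.46) / (2.87) = 3.759 m/s.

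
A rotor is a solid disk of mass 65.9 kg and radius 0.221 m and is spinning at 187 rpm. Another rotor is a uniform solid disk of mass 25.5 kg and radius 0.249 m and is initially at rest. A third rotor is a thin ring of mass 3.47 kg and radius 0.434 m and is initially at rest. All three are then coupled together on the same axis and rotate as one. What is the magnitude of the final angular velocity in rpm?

|ω_f| ≈ 98.6 rpm

The coupling torques are internal; angular momentum about the shared axis is conserved.
Moments of inertia: I_A = ½(65.9)(0.221)² = 1.609 kg·m²; I_B = ½(25.5)(0.249)² = 0.7905 kg·m²; I_C = (3.47)(0.434)² = 0.6536 kg·m².
Taking A's sense as positive: L = (1.609)(187) = 300.9 kg·m²·rpm.
Combined I = 1.609 + 0.7905 + 0.6536 = 3.053 kg·m².
ω_f = L / I = 300.9 / 3.053 = 98.56 rpm.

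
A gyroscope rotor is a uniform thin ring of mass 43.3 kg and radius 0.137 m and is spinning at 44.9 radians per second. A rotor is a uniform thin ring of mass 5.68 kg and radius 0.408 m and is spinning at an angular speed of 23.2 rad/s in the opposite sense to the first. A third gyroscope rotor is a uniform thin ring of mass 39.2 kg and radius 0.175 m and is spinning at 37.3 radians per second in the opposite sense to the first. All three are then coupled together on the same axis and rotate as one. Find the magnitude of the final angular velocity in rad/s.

No external torque acts about the common axis, so total angular momentum is conserved.
Moments of inertia: I_A = (43.3)(0.137)² = 0.8127 kg·m²; I_B = (5.68)(0.408)² = 0.9455 kg·m²; I_C = (39.2)(0.175)² = 1.200 kg·m².
Taking A's sense as positive: L = (0.8127)(44.9) − (0.9455)(23.2) − (1.200)(37.3) = -30.22 kg·m²·rad/s.
Combined I = 0.8127 + 0.9455 + 1.200 = 2.959 kg·m².
ω_f = L / I = -30.22 / 2.959 = -10.22 rad/s.

|ω_f| ≈ 10.2 rad/s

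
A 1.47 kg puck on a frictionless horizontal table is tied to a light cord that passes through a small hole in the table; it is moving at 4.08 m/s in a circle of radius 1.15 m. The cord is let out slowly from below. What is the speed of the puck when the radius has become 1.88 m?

The only horizontal force on the mass is along the cord (radial), so it exerts no torque about the hole and angular momentum m v r is conserved.
v₂ = v₁ r₁ / r₂ = (4.08)(1.15) / (1.88) = 2.496 m/s.

v₂ ≈ 2.50 m/s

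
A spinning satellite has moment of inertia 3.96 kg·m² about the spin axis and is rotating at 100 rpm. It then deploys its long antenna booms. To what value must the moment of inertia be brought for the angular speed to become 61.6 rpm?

With no external torque about the axis, L is conserved: I₁ω₁ = I₂ω₂.
I₂ = I₁ω₁ / ω₂ = (3.96)(100) / (61.6) = 6.429 kg·m².

I₂ ≈ 6.43 kg·m²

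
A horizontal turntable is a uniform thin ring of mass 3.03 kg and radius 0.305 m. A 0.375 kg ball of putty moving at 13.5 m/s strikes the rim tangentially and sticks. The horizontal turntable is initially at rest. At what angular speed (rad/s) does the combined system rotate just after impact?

The axle reaction passes through the axle and exerts no torque about it; angular momentum about the axle is conserved through the impact.
I_p = (3.03)(0.305)² = 0.2819 kg·m². Taking the sense of the ball of putty's angular momentum as positive, L_{ball} = m v R = (0.375)(13.5)(0.305) = 1.544 kg·m²/s.
L_i = 0 + 1.544 = 1.544 kg·m²/s.
After sticking, I_f = I_p + m R² = 0.2819 + (0.375)(0.305)² = 0.3168 kg·m².
ω_f = L_i / I_f = 1.544 / 0.3168 = 4.875 rad/s.

|ω_f| ≈ 4.87 rad/s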